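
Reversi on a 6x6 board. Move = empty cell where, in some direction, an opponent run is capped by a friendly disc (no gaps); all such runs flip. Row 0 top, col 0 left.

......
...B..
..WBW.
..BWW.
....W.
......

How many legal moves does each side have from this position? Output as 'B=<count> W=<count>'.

Answer: B=7 W=6

Derivation:
-- B to move --
(1,1): no bracket -> illegal
(1,2): flips 1 -> legal
(1,4): no bracket -> illegal
(1,5): no bracket -> illegal
(2,1): flips 1 -> legal
(2,5): flips 1 -> legal
(3,1): flips 1 -> legal
(3,5): flips 3 -> legal
(4,2): no bracket -> illegal
(4,3): flips 1 -> legal
(4,5): flips 1 -> legal
(5,3): no bracket -> illegal
(5,4): no bracket -> illegal
(5,5): no bracket -> illegal
B mobility = 7
-- W to move --
(0,2): flips 1 -> legal
(0,3): flips 2 -> legal
(0,4): flips 1 -> legal
(1,2): flips 1 -> legal
(1,4): no bracket -> illegal
(2,1): no bracket -> illegal
(3,1): flips 1 -> legal
(4,1): no bracket -> illegal
(4,2): flips 1 -> legal
(4,3): no bracket -> illegal
W mobility = 6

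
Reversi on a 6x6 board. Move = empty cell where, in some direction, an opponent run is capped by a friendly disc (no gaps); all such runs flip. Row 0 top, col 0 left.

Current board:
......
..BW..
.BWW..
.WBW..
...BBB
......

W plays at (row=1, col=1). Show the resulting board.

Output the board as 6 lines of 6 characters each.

Answer: ......
.WWW..
.WWW..
.WBW..
...BBB
......

Derivation:
Place W at (1,1); scan 8 dirs for brackets.
Dir NW: first cell '.' (not opp) -> no flip
Dir N: first cell '.' (not opp) -> no flip
Dir NE: first cell '.' (not opp) -> no flip
Dir W: first cell '.' (not opp) -> no flip
Dir E: opp run (1,2) capped by W -> flip
Dir SW: first cell '.' (not opp) -> no flip
Dir S: opp run (2,1) capped by W -> flip
Dir SE: first cell 'W' (not opp) -> no flip
All flips: (1,2) (2,1)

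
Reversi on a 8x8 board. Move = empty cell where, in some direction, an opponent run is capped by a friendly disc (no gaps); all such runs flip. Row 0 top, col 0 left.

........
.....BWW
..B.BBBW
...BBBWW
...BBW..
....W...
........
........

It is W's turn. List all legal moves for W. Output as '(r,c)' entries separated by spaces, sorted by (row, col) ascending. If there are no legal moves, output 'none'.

(0,4): flips 2 -> legal
(0,5): flips 3 -> legal
(0,6): no bracket -> illegal
(1,1): no bracket -> illegal
(1,2): no bracket -> illegal
(1,3): no bracket -> illegal
(1,4): flips 5 -> legal
(2,1): no bracket -> illegal
(2,3): flips 4 -> legal
(3,1): no bracket -> illegal
(3,2): flips 4 -> legal
(4,2): flips 2 -> legal
(4,6): no bracket -> illegal
(5,2): flips 3 -> legal
(5,3): flips 3 -> legal
(5,5): no bracket -> illegal

Answer: (0,4) (0,5) (1,4) (2,3) (3,2) (4,2) (5,2) (5,3)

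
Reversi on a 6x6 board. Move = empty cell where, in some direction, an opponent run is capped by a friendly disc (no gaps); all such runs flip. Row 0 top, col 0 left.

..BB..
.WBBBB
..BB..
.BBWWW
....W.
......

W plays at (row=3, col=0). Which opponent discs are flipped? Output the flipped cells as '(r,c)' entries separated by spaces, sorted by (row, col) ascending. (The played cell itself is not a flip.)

Answer: (3,1) (3,2)

Derivation:
Dir NW: edge -> no flip
Dir N: first cell '.' (not opp) -> no flip
Dir NE: first cell '.' (not opp) -> no flip
Dir W: edge -> no flip
Dir E: opp run (3,1) (3,2) capped by W -> flip
Dir SW: edge -> no flip
Dir S: first cell '.' (not opp) -> no flip
Dir SE: first cell '.' (not opp) -> no flip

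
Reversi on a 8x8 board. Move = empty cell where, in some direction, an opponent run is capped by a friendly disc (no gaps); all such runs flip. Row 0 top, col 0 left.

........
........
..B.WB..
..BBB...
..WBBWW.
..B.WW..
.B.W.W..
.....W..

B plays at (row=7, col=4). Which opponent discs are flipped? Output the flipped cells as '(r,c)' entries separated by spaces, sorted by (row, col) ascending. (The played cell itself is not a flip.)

Dir NW: opp run (6,3) capped by B -> flip
Dir N: first cell '.' (not opp) -> no flip
Dir NE: opp run (6,5), next='.' -> no flip
Dir W: first cell '.' (not opp) -> no flip
Dir E: opp run (7,5), next='.' -> no flip
Dir SW: edge -> no flip
Dir S: edge -> no flip
Dir SE: edge -> no flip

Answer: (6,3)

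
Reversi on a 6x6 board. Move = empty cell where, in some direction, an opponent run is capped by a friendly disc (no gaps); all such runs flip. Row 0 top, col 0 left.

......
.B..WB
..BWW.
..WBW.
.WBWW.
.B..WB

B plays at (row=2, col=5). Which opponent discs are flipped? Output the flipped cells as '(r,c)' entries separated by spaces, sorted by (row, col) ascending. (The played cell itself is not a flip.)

Answer: (2,3) (2,4)

Derivation:
Dir NW: opp run (1,4), next='.' -> no flip
Dir N: first cell 'B' (not opp) -> no flip
Dir NE: edge -> no flip
Dir W: opp run (2,4) (2,3) capped by B -> flip
Dir E: edge -> no flip
Dir SW: opp run (3,4) (4,3), next='.' -> no flip
Dir S: first cell '.' (not opp) -> no flip
Dir SE: edge -> no flip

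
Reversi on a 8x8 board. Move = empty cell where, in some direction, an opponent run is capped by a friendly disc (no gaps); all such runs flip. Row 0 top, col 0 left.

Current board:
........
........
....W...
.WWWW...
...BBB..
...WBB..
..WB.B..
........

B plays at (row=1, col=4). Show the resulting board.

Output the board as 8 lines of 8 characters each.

Answer: ........
....B...
....B...
.WWWB...
...BBB..
...WBB..
..WB.B..
........

Derivation:
Place B at (1,4); scan 8 dirs for brackets.
Dir NW: first cell '.' (not opp) -> no flip
Dir N: first cell '.' (not opp) -> no flip
Dir NE: first cell '.' (not opp) -> no flip
Dir W: first cell '.' (not opp) -> no flip
Dir E: first cell '.' (not opp) -> no flip
Dir SW: first cell '.' (not opp) -> no flip
Dir S: opp run (2,4) (3,4) capped by B -> flip
Dir SE: first cell '.' (not opp) -> no flip
All flips: (2,4) (3,4)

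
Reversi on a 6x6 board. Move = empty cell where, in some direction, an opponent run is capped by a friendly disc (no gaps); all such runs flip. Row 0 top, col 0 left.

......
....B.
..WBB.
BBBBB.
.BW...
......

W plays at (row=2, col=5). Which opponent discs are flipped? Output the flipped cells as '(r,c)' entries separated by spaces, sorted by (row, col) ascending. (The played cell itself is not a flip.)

Answer: (2,3) (2,4)

Derivation:
Dir NW: opp run (1,4), next='.' -> no flip
Dir N: first cell '.' (not opp) -> no flip
Dir NE: edge -> no flip
Dir W: opp run (2,4) (2,3) capped by W -> flip
Dir E: edge -> no flip
Dir SW: opp run (3,4), next='.' -> no flip
Dir S: first cell '.' (not opp) -> no flip
Dir SE: edge -> no flip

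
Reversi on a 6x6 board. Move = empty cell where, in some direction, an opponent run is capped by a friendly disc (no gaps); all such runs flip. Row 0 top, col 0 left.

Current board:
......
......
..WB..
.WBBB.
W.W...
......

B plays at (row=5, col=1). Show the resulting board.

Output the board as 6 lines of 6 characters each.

Place B at (5,1); scan 8 dirs for brackets.
Dir NW: opp run (4,0), next=edge -> no flip
Dir N: first cell '.' (not opp) -> no flip
Dir NE: opp run (4,2) capped by B -> flip
Dir W: first cell '.' (not opp) -> no flip
Dir E: first cell '.' (not opp) -> no flip
Dir SW: edge -> no flip
Dir S: edge -> no flip
Dir SE: edge -> no flip
All flips: (4,2)

Answer: ......
......
..WB..
.WBBB.
W.B...
.B....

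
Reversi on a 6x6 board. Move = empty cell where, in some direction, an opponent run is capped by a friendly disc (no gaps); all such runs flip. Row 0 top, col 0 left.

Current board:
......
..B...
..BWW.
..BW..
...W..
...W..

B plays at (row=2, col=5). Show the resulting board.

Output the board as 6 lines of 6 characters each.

Place B at (2,5); scan 8 dirs for brackets.
Dir NW: first cell '.' (not opp) -> no flip
Dir N: first cell '.' (not opp) -> no flip
Dir NE: edge -> no flip
Dir W: opp run (2,4) (2,3) capped by B -> flip
Dir E: edge -> no flip
Dir SW: first cell '.' (not opp) -> no flip
Dir S: first cell '.' (not opp) -> no flip
Dir SE: edge -> no flip
All flips: (2,3) (2,4)

Answer: ......
..B...
..BBBB
..BW..
...W..
...W..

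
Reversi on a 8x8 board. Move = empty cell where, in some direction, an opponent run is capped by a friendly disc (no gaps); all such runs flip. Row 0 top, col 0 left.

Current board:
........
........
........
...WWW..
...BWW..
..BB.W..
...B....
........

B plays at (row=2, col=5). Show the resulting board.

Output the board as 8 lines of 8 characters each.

Place B at (2,5); scan 8 dirs for brackets.
Dir NW: first cell '.' (not opp) -> no flip
Dir N: first cell '.' (not opp) -> no flip
Dir NE: first cell '.' (not opp) -> no flip
Dir W: first cell '.' (not opp) -> no flip
Dir E: first cell '.' (not opp) -> no flip
Dir SW: opp run (3,4) capped by B -> flip
Dir S: opp run (3,5) (4,5) (5,5), next='.' -> no flip
Dir SE: first cell '.' (not opp) -> no flip
All flips: (3,4)

Answer: ........
........
.....B..
...WBW..
...BWW..
..BB.W..
...B....
........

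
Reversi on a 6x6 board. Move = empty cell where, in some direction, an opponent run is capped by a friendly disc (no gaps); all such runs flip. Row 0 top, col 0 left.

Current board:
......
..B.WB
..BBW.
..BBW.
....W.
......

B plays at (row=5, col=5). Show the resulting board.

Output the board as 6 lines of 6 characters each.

Place B at (5,5); scan 8 dirs for brackets.
Dir NW: opp run (4,4) capped by B -> flip
Dir N: first cell '.' (not opp) -> no flip
Dir NE: edge -> no flip
Dir W: first cell '.' (not opp) -> no flip
Dir E: edge -> no flip
Dir SW: edge -> no flip
Dir S: edge -> no flip
Dir SE: edge -> no flip
All flips: (4,4)

Answer: ......
..B.WB
..BBW.
..BBW.
....B.
.....B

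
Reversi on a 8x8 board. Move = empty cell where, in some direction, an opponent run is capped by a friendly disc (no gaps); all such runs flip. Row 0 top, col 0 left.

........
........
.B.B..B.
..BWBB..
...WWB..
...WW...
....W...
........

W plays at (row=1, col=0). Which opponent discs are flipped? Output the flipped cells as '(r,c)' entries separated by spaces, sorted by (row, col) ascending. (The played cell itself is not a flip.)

Answer: (2,1) (3,2)

Derivation:
Dir NW: edge -> no flip
Dir N: first cell '.' (not opp) -> no flip
Dir NE: first cell '.' (not opp) -> no flip
Dir W: edge -> no flip
Dir E: first cell '.' (not opp) -> no flip
Dir SW: edge -> no flip
Dir S: first cell '.' (not opp) -> no flip
Dir SE: opp run (2,1) (3,2) capped by W -> flip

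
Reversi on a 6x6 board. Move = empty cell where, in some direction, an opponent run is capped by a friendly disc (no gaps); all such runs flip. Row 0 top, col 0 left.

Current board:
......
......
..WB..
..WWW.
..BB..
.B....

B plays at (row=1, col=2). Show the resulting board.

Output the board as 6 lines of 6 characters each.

Place B at (1,2); scan 8 dirs for brackets.
Dir NW: first cell '.' (not opp) -> no flip
Dir N: first cell '.' (not opp) -> no flip
Dir NE: first cell '.' (not opp) -> no flip
Dir W: first cell '.' (not opp) -> no flip
Dir E: first cell '.' (not opp) -> no flip
Dir SW: first cell '.' (not opp) -> no flip
Dir S: opp run (2,2) (3,2) capped by B -> flip
Dir SE: first cell 'B' (not opp) -> no flip
All flips: (2,2) (3,2)

Answer: ......
..B...
..BB..
..BWW.
..BB..
.B....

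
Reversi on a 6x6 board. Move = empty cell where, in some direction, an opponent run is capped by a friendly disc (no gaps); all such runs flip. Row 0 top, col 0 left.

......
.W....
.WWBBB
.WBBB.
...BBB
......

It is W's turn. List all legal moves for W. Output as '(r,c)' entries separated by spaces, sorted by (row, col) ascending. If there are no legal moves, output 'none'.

Answer: (3,5) (4,2) (5,4) (5,5)

Derivation:
(1,2): no bracket -> illegal
(1,3): no bracket -> illegal
(1,4): no bracket -> illegal
(1,5): no bracket -> illegal
(3,5): flips 3 -> legal
(4,1): no bracket -> illegal
(4,2): flips 1 -> legal
(5,2): no bracket -> illegal
(5,3): no bracket -> illegal
(5,4): flips 2 -> legal
(5,5): flips 2 -> legal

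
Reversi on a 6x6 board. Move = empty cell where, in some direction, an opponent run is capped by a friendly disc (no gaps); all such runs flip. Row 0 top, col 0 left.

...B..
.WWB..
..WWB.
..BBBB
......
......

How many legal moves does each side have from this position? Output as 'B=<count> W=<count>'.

Answer: B=7 W=8

Derivation:
-- B to move --
(0,0): flips 2 -> legal
(0,1): flips 2 -> legal
(0,2): flips 2 -> legal
(1,0): flips 2 -> legal
(1,4): flips 1 -> legal
(2,0): no bracket -> illegal
(2,1): flips 3 -> legal
(3,1): flips 1 -> legal
B mobility = 7
-- W to move --
(0,2): no bracket -> illegal
(0,4): flips 1 -> legal
(1,4): flips 1 -> legal
(1,5): no bracket -> illegal
(2,1): no bracket -> illegal
(2,5): flips 1 -> legal
(3,1): no bracket -> illegal
(4,1): flips 1 -> legal
(4,2): flips 1 -> legal
(4,3): flips 1 -> legal
(4,4): flips 1 -> legal
(4,5): flips 1 -> legal
W mobility = 8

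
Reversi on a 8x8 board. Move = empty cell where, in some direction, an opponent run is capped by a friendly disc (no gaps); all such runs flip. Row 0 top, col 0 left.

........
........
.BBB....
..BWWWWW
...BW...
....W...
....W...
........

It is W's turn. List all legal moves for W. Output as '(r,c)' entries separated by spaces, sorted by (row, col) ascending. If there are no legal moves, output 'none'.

(1,0): flips 3 -> legal
(1,1): flips 1 -> legal
(1,2): flips 1 -> legal
(1,3): flips 1 -> legal
(1,4): no bracket -> illegal
(2,0): no bracket -> illegal
(2,4): no bracket -> illegal
(3,0): no bracket -> illegal
(3,1): flips 1 -> legal
(4,1): no bracket -> illegal
(4,2): flips 1 -> legal
(5,2): flips 1 -> legal
(5,3): flips 1 -> legal

Answer: (1,0) (1,1) (1,2) (1,3) (3,1) (4,2) (5,2) (5,3)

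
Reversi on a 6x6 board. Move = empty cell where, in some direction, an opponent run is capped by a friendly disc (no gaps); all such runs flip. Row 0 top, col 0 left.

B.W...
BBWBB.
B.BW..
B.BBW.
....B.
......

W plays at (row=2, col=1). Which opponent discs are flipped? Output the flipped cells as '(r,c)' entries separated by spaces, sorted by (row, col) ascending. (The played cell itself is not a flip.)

Dir NW: opp run (1,0), next=edge -> no flip
Dir N: opp run (1,1), next='.' -> no flip
Dir NE: first cell 'W' (not opp) -> no flip
Dir W: opp run (2,0), next=edge -> no flip
Dir E: opp run (2,2) capped by W -> flip
Dir SW: opp run (3,0), next=edge -> no flip
Dir S: first cell '.' (not opp) -> no flip
Dir SE: opp run (3,2), next='.' -> no flip

Answer: (2,2)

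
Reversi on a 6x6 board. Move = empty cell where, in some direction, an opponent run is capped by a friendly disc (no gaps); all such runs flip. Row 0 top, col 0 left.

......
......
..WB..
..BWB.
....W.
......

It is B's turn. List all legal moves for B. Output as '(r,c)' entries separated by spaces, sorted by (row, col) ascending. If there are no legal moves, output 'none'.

(1,1): no bracket -> illegal
(1,2): flips 1 -> legal
(1,3): no bracket -> illegal
(2,1): flips 1 -> legal
(2,4): no bracket -> illegal
(3,1): no bracket -> illegal
(3,5): no bracket -> illegal
(4,2): no bracket -> illegal
(4,3): flips 1 -> legal
(4,5): no bracket -> illegal
(5,3): no bracket -> illegal
(5,4): flips 1 -> legal
(5,5): no bracket -> illegal

Answer: (1,2) (2,1) (4,3) (5,4)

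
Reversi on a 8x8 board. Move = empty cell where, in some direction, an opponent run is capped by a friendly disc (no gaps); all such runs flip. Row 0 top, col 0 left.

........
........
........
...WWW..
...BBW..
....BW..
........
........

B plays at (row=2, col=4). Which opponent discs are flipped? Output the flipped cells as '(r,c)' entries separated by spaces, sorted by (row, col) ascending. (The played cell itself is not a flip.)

Answer: (3,4)

Derivation:
Dir NW: first cell '.' (not opp) -> no flip
Dir N: first cell '.' (not opp) -> no flip
Dir NE: first cell '.' (not opp) -> no flip
Dir W: first cell '.' (not opp) -> no flip
Dir E: first cell '.' (not opp) -> no flip
Dir SW: opp run (3,3), next='.' -> no flip
Dir S: opp run (3,4) capped by B -> flip
Dir SE: opp run (3,5), next='.' -> no flip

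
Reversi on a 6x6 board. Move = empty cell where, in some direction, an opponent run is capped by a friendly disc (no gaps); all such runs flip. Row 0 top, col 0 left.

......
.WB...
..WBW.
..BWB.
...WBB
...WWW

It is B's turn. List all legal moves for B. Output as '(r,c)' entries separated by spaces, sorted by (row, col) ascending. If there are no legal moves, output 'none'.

Answer: (0,0) (1,0) (1,4) (2,1) (2,5) (4,2) (5,2)

Derivation:
(0,0): flips 3 -> legal
(0,1): no bracket -> illegal
(0,2): no bracket -> illegal
(1,0): flips 1 -> legal
(1,3): no bracket -> illegal
(1,4): flips 1 -> legal
(1,5): no bracket -> illegal
(2,0): no bracket -> illegal
(2,1): flips 1 -> legal
(2,5): flips 1 -> legal
(3,1): no bracket -> illegal
(3,5): no bracket -> illegal
(4,2): flips 1 -> legal
(5,2): flips 1 -> legal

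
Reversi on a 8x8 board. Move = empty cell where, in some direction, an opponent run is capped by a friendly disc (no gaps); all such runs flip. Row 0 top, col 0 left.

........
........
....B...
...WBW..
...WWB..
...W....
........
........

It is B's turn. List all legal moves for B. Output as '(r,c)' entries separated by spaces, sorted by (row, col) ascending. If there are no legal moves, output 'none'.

Answer: (2,5) (3,2) (3,6) (4,2) (4,6) (5,2) (5,4)

Derivation:
(2,2): no bracket -> illegal
(2,3): no bracket -> illegal
(2,5): flips 1 -> legal
(2,6): no bracket -> illegal
(3,2): flips 1 -> legal
(3,6): flips 1 -> legal
(4,2): flips 3 -> legal
(4,6): flips 1 -> legal
(5,2): flips 1 -> legal
(5,4): flips 1 -> legal
(5,5): no bracket -> illegal
(6,2): no bracket -> illegal
(6,3): no bracket -> illegal
(6,4): no bracket -> illegal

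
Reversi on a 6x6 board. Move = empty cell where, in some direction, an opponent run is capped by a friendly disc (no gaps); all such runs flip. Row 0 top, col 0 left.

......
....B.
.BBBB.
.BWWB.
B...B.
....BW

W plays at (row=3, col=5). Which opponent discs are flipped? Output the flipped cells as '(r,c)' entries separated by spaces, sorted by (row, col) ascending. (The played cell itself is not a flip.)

Answer: (3,4)

Derivation:
Dir NW: opp run (2,4), next='.' -> no flip
Dir N: first cell '.' (not opp) -> no flip
Dir NE: edge -> no flip
Dir W: opp run (3,4) capped by W -> flip
Dir E: edge -> no flip
Dir SW: opp run (4,4), next='.' -> no flip
Dir S: first cell '.' (not opp) -> no flip
Dir SE: edge -> no flip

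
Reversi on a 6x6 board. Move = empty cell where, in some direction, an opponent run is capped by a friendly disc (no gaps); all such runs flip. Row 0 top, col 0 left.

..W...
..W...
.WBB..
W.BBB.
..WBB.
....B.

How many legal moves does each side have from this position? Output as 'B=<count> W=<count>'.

Answer: B=6 W=2

Derivation:
-- B to move --
(0,1): flips 1 -> legal
(0,3): no bracket -> illegal
(1,0): flips 1 -> legal
(1,1): no bracket -> illegal
(1,3): no bracket -> illegal
(2,0): flips 1 -> legal
(3,1): no bracket -> illegal
(4,0): no bracket -> illegal
(4,1): flips 1 -> legal
(5,1): flips 1 -> legal
(5,2): flips 1 -> legal
(5,3): no bracket -> illegal
B mobility = 6
-- W to move --
(1,1): no bracket -> illegal
(1,3): no bracket -> illegal
(1,4): no bracket -> illegal
(2,4): flips 3 -> legal
(2,5): no bracket -> illegal
(3,1): no bracket -> illegal
(3,5): no bracket -> illegal
(4,1): no bracket -> illegal
(4,5): flips 4 -> legal
(5,2): no bracket -> illegal
(5,3): no bracket -> illegal
(5,5): no bracket -> illegal
W mobility = 2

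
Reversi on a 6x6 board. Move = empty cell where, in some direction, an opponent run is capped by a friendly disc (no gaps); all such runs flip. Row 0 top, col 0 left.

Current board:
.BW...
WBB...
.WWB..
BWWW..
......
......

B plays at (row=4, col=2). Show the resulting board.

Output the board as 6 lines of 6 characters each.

Place B at (4,2); scan 8 dirs for brackets.
Dir NW: opp run (3,1), next='.' -> no flip
Dir N: opp run (3,2) (2,2) capped by B -> flip
Dir NE: opp run (3,3), next='.' -> no flip
Dir W: first cell '.' (not opp) -> no flip
Dir E: first cell '.' (not opp) -> no flip
Dir SW: first cell '.' (not opp) -> no flip
Dir S: first cell '.' (not opp) -> no flip
Dir SE: first cell '.' (not opp) -> no flip
All flips: (2,2) (3,2)

Answer: .BW...
WBB...
.WBB..
BWBW..
..B...
......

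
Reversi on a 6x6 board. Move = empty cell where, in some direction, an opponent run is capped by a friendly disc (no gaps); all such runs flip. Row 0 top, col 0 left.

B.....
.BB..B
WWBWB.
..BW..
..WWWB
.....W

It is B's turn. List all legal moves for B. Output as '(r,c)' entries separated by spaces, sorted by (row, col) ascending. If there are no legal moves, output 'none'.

Answer: (1,0) (1,4) (3,0) (3,1) (3,4) (4,1) (5,1) (5,2) (5,4)

Derivation:
(1,0): flips 1 -> legal
(1,3): no bracket -> illegal
(1,4): flips 1 -> legal
(3,0): flips 1 -> legal
(3,1): flips 1 -> legal
(3,4): flips 2 -> legal
(3,5): no bracket -> illegal
(4,1): flips 3 -> legal
(5,1): flips 2 -> legal
(5,2): flips 1 -> legal
(5,3): no bracket -> illegal
(5,4): flips 1 -> legal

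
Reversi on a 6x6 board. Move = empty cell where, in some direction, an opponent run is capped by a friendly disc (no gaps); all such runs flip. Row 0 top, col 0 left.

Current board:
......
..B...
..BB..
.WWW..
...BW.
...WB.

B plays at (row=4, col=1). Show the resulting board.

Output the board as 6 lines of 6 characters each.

Place B at (4,1); scan 8 dirs for brackets.
Dir NW: first cell '.' (not opp) -> no flip
Dir N: opp run (3,1), next='.' -> no flip
Dir NE: opp run (3,2) capped by B -> flip
Dir W: first cell '.' (not opp) -> no flip
Dir E: first cell '.' (not opp) -> no flip
Dir SW: first cell '.' (not opp) -> no flip
Dir S: first cell '.' (not opp) -> no flip
Dir SE: first cell '.' (not opp) -> no flip
All flips: (3,2)

Answer: ......
..B...
..BB..
.WBW..
.B.BW.
...WB.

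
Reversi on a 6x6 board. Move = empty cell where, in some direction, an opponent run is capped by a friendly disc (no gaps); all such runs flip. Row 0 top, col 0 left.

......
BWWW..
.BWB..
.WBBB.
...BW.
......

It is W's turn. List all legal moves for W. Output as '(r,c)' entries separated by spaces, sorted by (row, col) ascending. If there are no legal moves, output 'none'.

Answer: (2,0) (2,4) (3,0) (3,5) (4,2) (4,5) (5,3)

Derivation:
(0,0): no bracket -> illegal
(0,1): no bracket -> illegal
(1,4): no bracket -> illegal
(2,0): flips 1 -> legal
(2,4): flips 2 -> legal
(2,5): no bracket -> illegal
(3,0): flips 1 -> legal
(3,5): flips 3 -> legal
(4,1): no bracket -> illegal
(4,2): flips 2 -> legal
(4,5): flips 2 -> legal
(5,2): no bracket -> illegal
(5,3): flips 3 -> legal
(5,4): no bracket -> illegal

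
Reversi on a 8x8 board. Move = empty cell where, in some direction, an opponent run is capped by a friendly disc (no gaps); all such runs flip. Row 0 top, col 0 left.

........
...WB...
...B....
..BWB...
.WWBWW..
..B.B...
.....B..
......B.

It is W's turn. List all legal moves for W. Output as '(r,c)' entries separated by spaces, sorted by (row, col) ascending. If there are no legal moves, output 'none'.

Answer: (0,5) (1,2) (1,5) (2,2) (2,4) (3,1) (3,5) (5,3) (6,2) (6,3) (6,4)

Derivation:
(0,3): no bracket -> illegal
(0,4): no bracket -> illegal
(0,5): flips 3 -> legal
(1,2): flips 2 -> legal
(1,5): flips 1 -> legal
(2,1): no bracket -> illegal
(2,2): flips 1 -> legal
(2,4): flips 1 -> legal
(2,5): no bracket -> illegal
(3,1): flips 1 -> legal
(3,5): flips 1 -> legal
(5,1): no bracket -> illegal
(5,3): flips 1 -> legal
(5,5): no bracket -> illegal
(5,6): no bracket -> illegal
(6,1): no bracket -> illegal
(6,2): flips 1 -> legal
(6,3): flips 2 -> legal
(6,4): flips 1 -> legal
(6,6): no bracket -> illegal
(6,7): no bracket -> illegal
(7,4): no bracket -> illegal
(7,5): no bracket -> illegal
(7,7): no bracket -> illegal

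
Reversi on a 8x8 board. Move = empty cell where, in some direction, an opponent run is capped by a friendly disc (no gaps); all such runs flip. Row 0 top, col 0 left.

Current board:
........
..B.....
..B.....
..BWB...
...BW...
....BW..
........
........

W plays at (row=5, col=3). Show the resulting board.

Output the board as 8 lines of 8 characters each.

Place W at (5,3); scan 8 dirs for brackets.
Dir NW: first cell '.' (not opp) -> no flip
Dir N: opp run (4,3) capped by W -> flip
Dir NE: first cell 'W' (not opp) -> no flip
Dir W: first cell '.' (not opp) -> no flip
Dir E: opp run (5,4) capped by W -> flip
Dir SW: first cell '.' (not opp) -> no flip
Dir S: first cell '.' (not opp) -> no flip
Dir SE: first cell '.' (not opp) -> no flip
All flips: (4,3) (5,4)

Answer: ........
..B.....
..B.....
..BWB...
...WW...
...WWW..
........
........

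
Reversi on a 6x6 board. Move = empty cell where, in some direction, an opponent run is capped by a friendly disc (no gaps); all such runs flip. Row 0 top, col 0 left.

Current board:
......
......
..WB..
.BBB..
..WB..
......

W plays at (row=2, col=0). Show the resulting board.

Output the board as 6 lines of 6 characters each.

Place W at (2,0); scan 8 dirs for brackets.
Dir NW: edge -> no flip
Dir N: first cell '.' (not opp) -> no flip
Dir NE: first cell '.' (not opp) -> no flip
Dir W: edge -> no flip
Dir E: first cell '.' (not opp) -> no flip
Dir SW: edge -> no flip
Dir S: first cell '.' (not opp) -> no flip
Dir SE: opp run (3,1) capped by W -> flip
All flips: (3,1)

Answer: ......
......
W.WB..
.WBB..
..WB..
......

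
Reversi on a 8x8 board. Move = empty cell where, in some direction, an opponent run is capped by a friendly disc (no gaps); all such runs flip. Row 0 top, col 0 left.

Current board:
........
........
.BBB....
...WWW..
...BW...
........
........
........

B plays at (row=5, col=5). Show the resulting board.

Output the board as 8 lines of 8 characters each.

Place B at (5,5); scan 8 dirs for brackets.
Dir NW: opp run (4,4) (3,3) capped by B -> flip
Dir N: first cell '.' (not opp) -> no flip
Dir NE: first cell '.' (not opp) -> no flip
Dir W: first cell '.' (not opp) -> no flip
Dir E: first cell '.' (not opp) -> no flip
Dir SW: first cell '.' (not opp) -> no flip
Dir S: first cell '.' (not opp) -> no flip
Dir SE: first cell '.' (not opp) -> no flip
All flips: (3,3) (4,4)

Answer: ........
........
.BBB....
...BWW..
...BB...
.....B..
........
........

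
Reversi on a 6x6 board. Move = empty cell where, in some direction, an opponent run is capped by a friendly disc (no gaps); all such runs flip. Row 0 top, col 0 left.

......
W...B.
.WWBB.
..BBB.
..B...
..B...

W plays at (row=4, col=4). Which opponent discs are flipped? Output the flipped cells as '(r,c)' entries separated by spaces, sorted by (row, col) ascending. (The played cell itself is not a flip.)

Dir NW: opp run (3,3) capped by W -> flip
Dir N: opp run (3,4) (2,4) (1,4), next='.' -> no flip
Dir NE: first cell '.' (not opp) -> no flip
Dir W: first cell '.' (not opp) -> no flip
Dir E: first cell '.' (not opp) -> no flip
Dir SW: first cell '.' (not opp) -> no flip
Dir S: first cell '.' (not opp) -> no flip
Dir SE: first cell '.' (not opp) -> no flip

Answer: (3,3)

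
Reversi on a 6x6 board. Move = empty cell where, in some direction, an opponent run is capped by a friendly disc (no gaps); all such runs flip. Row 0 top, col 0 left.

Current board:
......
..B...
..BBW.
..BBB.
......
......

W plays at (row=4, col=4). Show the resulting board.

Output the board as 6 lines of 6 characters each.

Answer: ......
..B...
..BBW.
..BBW.
....W.
......

Derivation:
Place W at (4,4); scan 8 dirs for brackets.
Dir NW: opp run (3,3) (2,2), next='.' -> no flip
Dir N: opp run (3,4) capped by W -> flip
Dir NE: first cell '.' (not opp) -> no flip
Dir W: first cell '.' (not opp) -> no flip
Dir E: first cell '.' (not opp) -> no flip
Dir SW: first cell '.' (not opp) -> no flip
Dir S: first cell '.' (not opp) -> no flip
Dir SE: first cell '.' (not opp) -> no flip
All flips: (3,4)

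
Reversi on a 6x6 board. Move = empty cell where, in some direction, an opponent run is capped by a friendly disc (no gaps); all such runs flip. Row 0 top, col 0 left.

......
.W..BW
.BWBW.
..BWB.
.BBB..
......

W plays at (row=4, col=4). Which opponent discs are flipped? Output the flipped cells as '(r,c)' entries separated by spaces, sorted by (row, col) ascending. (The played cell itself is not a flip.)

Dir NW: first cell 'W' (not opp) -> no flip
Dir N: opp run (3,4) capped by W -> flip
Dir NE: first cell '.' (not opp) -> no flip
Dir W: opp run (4,3) (4,2) (4,1), next='.' -> no flip
Dir E: first cell '.' (not opp) -> no flip
Dir SW: first cell '.' (not opp) -> no flip
Dir S: first cell '.' (not opp) -> no flip
Dir SE: first cell '.' (not opp) -> no flip

Answer: (3,4)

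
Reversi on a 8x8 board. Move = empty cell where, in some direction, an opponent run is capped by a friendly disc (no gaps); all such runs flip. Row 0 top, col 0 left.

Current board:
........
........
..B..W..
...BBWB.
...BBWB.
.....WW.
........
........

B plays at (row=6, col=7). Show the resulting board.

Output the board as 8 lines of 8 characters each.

Place B at (6,7); scan 8 dirs for brackets.
Dir NW: opp run (5,6) (4,5) capped by B -> flip
Dir N: first cell '.' (not opp) -> no flip
Dir NE: edge -> no flip
Dir W: first cell '.' (not opp) -> no flip
Dir E: edge -> no flip
Dir SW: first cell '.' (not opp) -> no flip
Dir S: first cell '.' (not opp) -> no flip
Dir SE: edge -> no flip
All flips: (4,5) (5,6)

Answer: ........
........
..B..W..
...BBWB.
...BBBB.
.....WB.
.......B
........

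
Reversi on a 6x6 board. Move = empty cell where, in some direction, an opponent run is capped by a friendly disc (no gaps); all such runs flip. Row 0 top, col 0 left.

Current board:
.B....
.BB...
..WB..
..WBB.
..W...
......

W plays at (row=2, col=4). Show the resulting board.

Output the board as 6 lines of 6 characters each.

Answer: .B....
.BB...
..WWW.
..WWB.
..W...
......

Derivation:
Place W at (2,4); scan 8 dirs for brackets.
Dir NW: first cell '.' (not opp) -> no flip
Dir N: first cell '.' (not opp) -> no flip
Dir NE: first cell '.' (not opp) -> no flip
Dir W: opp run (2,3) capped by W -> flip
Dir E: first cell '.' (not opp) -> no flip
Dir SW: opp run (3,3) capped by W -> flip
Dir S: opp run (3,4), next='.' -> no flip
Dir SE: first cell '.' (not opp) -> no flip
All flips: (2,3) (3,3)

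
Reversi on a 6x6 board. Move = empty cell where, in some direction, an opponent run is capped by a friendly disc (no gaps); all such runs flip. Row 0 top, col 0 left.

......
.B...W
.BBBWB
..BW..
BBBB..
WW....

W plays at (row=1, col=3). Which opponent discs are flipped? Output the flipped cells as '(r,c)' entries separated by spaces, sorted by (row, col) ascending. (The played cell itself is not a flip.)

Answer: (2,3)

Derivation:
Dir NW: first cell '.' (not opp) -> no flip
Dir N: first cell '.' (not opp) -> no flip
Dir NE: first cell '.' (not opp) -> no flip
Dir W: first cell '.' (not opp) -> no flip
Dir E: first cell '.' (not opp) -> no flip
Dir SW: opp run (2,2), next='.' -> no flip
Dir S: opp run (2,3) capped by W -> flip
Dir SE: first cell 'W' (not opp) -> no flip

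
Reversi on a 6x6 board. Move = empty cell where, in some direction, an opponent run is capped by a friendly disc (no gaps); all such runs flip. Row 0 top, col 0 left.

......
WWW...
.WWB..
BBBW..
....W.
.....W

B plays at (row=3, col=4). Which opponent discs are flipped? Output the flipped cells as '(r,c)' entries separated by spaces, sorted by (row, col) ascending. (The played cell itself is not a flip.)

Answer: (3,3)

Derivation:
Dir NW: first cell 'B' (not opp) -> no flip
Dir N: first cell '.' (not opp) -> no flip
Dir NE: first cell '.' (not opp) -> no flip
Dir W: opp run (3,3) capped by B -> flip
Dir E: first cell '.' (not opp) -> no flip
Dir SW: first cell '.' (not opp) -> no flip
Dir S: opp run (4,4), next='.' -> no flip
Dir SE: first cell '.' (not opp) -> no flip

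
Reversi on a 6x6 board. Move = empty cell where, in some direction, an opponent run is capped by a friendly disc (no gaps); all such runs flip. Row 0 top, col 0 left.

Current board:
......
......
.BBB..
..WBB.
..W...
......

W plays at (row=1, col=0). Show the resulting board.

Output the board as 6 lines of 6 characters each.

Place W at (1,0); scan 8 dirs for brackets.
Dir NW: edge -> no flip
Dir N: first cell '.' (not opp) -> no flip
Dir NE: first cell '.' (not opp) -> no flip
Dir W: edge -> no flip
Dir E: first cell '.' (not opp) -> no flip
Dir SW: edge -> no flip
Dir S: first cell '.' (not opp) -> no flip
Dir SE: opp run (2,1) capped by W -> flip
All flips: (2,1)

Answer: ......
W.....
.WBB..
..WBB.
..W...
......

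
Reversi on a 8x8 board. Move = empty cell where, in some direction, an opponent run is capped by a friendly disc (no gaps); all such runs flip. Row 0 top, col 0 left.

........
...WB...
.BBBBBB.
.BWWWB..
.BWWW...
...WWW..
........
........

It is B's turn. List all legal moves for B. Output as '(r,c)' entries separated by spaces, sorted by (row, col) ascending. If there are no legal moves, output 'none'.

Answer: (0,2) (0,3) (0,4) (1,2) (4,5) (5,1) (5,2) (6,2) (6,3) (6,4) (6,5) (6,6)

Derivation:
(0,2): flips 1 -> legal
(0,3): flips 1 -> legal
(0,4): flips 1 -> legal
(1,2): flips 1 -> legal
(4,5): flips 4 -> legal
(4,6): no bracket -> illegal
(5,1): flips 2 -> legal
(5,2): flips 4 -> legal
(5,6): no bracket -> illegal
(6,2): flips 2 -> legal
(6,3): flips 3 -> legal
(6,4): flips 5 -> legal
(6,5): flips 3 -> legal
(6,6): flips 3 -> legal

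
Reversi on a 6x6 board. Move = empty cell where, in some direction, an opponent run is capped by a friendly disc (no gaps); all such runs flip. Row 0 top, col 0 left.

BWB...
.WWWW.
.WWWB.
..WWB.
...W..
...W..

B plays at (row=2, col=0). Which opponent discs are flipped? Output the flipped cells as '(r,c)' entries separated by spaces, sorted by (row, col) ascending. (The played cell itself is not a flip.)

Answer: (1,1) (2,1) (2,2) (2,3)

Derivation:
Dir NW: edge -> no flip
Dir N: first cell '.' (not opp) -> no flip
Dir NE: opp run (1,1) capped by B -> flip
Dir W: edge -> no flip
Dir E: opp run (2,1) (2,2) (2,3) capped by B -> flip
Dir SW: edge -> no flip
Dir S: first cell '.' (not opp) -> no flip
Dir SE: first cell '.' (not opp) -> no flip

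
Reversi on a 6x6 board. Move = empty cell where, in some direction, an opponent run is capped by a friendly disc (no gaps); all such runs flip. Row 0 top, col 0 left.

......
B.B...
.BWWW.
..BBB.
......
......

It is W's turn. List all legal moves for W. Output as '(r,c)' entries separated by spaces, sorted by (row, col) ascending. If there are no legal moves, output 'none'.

(0,0): no bracket -> illegal
(0,1): flips 1 -> legal
(0,2): flips 1 -> legal
(0,3): no bracket -> illegal
(1,1): no bracket -> illegal
(1,3): no bracket -> illegal
(2,0): flips 1 -> legal
(2,5): no bracket -> illegal
(3,0): no bracket -> illegal
(3,1): no bracket -> illegal
(3,5): no bracket -> illegal
(4,1): flips 1 -> legal
(4,2): flips 2 -> legal
(4,3): flips 1 -> legal
(4,4): flips 2 -> legal
(4,5): flips 1 -> legal

Answer: (0,1) (0,2) (2,0) (4,1) (4,2) (4,3) (4,4) (4,5)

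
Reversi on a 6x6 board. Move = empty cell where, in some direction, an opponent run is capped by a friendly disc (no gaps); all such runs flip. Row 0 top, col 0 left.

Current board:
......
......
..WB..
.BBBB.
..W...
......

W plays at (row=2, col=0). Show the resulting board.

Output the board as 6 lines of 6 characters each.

Place W at (2,0); scan 8 dirs for brackets.
Dir NW: edge -> no flip
Dir N: first cell '.' (not opp) -> no flip
Dir NE: first cell '.' (not opp) -> no flip
Dir W: edge -> no flip
Dir E: first cell '.' (not opp) -> no flip
Dir SW: edge -> no flip
Dir S: first cell '.' (not opp) -> no flip
Dir SE: opp run (3,1) capped by W -> flip
All flips: (3,1)

Answer: ......
......
W.WB..
.WBBB.
..W...
......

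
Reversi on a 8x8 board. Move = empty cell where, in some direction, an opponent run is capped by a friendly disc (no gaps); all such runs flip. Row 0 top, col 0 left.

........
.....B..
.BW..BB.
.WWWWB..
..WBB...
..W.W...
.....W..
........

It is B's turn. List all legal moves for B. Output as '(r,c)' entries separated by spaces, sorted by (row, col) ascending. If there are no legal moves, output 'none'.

(1,1): flips 2 -> legal
(1,2): no bracket -> illegal
(1,3): no bracket -> illegal
(2,0): no bracket -> illegal
(2,3): flips 2 -> legal
(2,4): flips 1 -> legal
(3,0): flips 4 -> legal
(4,0): no bracket -> illegal
(4,1): flips 2 -> legal
(4,5): no bracket -> illegal
(5,1): no bracket -> illegal
(5,3): no bracket -> illegal
(5,5): no bracket -> illegal
(5,6): no bracket -> illegal
(6,1): flips 1 -> legal
(6,2): no bracket -> illegal
(6,3): no bracket -> illegal
(6,4): flips 1 -> legal
(6,6): no bracket -> illegal
(7,4): no bracket -> illegal
(7,5): no bracket -> illegal
(7,6): flips 2 -> legal

Answer: (1,1) (2,3) (2,4) (3,0) (4,1) (6,1) (6,4) (7,6)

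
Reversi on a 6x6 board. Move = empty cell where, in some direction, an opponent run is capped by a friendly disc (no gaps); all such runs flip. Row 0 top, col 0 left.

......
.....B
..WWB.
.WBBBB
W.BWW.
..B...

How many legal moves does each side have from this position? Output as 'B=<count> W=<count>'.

-- B to move --
(1,1): flips 1 -> legal
(1,2): flips 2 -> legal
(1,3): flips 1 -> legal
(1,4): flips 1 -> legal
(2,0): flips 1 -> legal
(2,1): flips 2 -> legal
(3,0): flips 1 -> legal
(4,1): no bracket -> illegal
(4,5): flips 2 -> legal
(5,0): no bracket -> illegal
(5,1): no bracket -> illegal
(5,3): flips 2 -> legal
(5,4): flips 2 -> legal
(5,5): flips 1 -> legal
B mobility = 11
-- W to move --
(0,4): no bracket -> illegal
(0,5): no bracket -> illegal
(1,3): no bracket -> illegal
(1,4): flips 2 -> legal
(2,1): flips 1 -> legal
(2,5): flips 2 -> legal
(4,1): flips 2 -> legal
(4,5): flips 1 -> legal
(5,1): no bracket -> illegal
(5,3): flips 1 -> legal
W mobility = 6

Answer: B=11 W=6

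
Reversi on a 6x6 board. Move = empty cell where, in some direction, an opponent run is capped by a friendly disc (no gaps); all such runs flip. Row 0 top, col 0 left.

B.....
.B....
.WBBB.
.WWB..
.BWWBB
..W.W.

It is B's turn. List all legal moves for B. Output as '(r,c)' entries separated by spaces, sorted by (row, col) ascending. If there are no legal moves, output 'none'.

Answer: (2,0) (3,0) (4,0) (5,1) (5,3)

Derivation:
(1,0): no bracket -> illegal
(1,2): no bracket -> illegal
(2,0): flips 1 -> legal
(3,0): flips 2 -> legal
(3,4): no bracket -> illegal
(4,0): flips 1 -> legal
(5,1): flips 1 -> legal
(5,3): flips 1 -> legal
(5,5): no bracket -> illegal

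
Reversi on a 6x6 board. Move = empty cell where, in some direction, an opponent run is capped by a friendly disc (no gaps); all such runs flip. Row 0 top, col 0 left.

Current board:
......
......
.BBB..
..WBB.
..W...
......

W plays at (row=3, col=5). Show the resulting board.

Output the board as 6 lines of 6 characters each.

Place W at (3,5); scan 8 dirs for brackets.
Dir NW: first cell '.' (not opp) -> no flip
Dir N: first cell '.' (not opp) -> no flip
Dir NE: edge -> no flip
Dir W: opp run (3,4) (3,3) capped by W -> flip
Dir E: edge -> no flip
Dir SW: first cell '.' (not opp) -> no flip
Dir S: first cell '.' (not opp) -> no flip
Dir SE: edge -> no flip
All flips: (3,3) (3,4)

Answer: ......
......
.BBB..
..WWWW
..W...
......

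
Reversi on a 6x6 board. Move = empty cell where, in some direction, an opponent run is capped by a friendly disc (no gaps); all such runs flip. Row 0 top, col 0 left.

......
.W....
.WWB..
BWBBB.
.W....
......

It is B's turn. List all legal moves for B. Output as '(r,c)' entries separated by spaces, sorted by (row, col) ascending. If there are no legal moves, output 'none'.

Answer: (0,0) (1,0) (1,2) (2,0) (5,0) (5,2)

Derivation:
(0,0): flips 2 -> legal
(0,1): no bracket -> illegal
(0,2): no bracket -> illegal
(1,0): flips 1 -> legal
(1,2): flips 2 -> legal
(1,3): no bracket -> illegal
(2,0): flips 2 -> legal
(4,0): no bracket -> illegal
(4,2): no bracket -> illegal
(5,0): flips 1 -> legal
(5,1): no bracket -> illegal
(5,2): flips 1 -> legal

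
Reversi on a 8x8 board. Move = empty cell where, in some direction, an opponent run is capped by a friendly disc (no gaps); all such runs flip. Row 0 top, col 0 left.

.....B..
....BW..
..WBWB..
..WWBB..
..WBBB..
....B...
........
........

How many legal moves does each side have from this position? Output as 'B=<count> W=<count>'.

-- B to move --
(0,4): no bracket -> illegal
(0,6): no bracket -> illegal
(1,1): flips 2 -> legal
(1,2): no bracket -> illegal
(1,3): flips 1 -> legal
(1,6): flips 1 -> legal
(2,1): flips 2 -> legal
(2,6): no bracket -> illegal
(3,1): flips 2 -> legal
(4,1): flips 2 -> legal
(5,1): no bracket -> illegal
(5,2): no bracket -> illegal
(5,3): no bracket -> illegal
B mobility = 6
-- W to move --
(0,3): no bracket -> illegal
(0,4): flips 1 -> legal
(0,6): no bracket -> illegal
(1,2): no bracket -> illegal
(1,3): flips 2 -> legal
(1,6): no bracket -> illegal
(2,6): flips 1 -> legal
(3,6): flips 2 -> legal
(4,6): flips 4 -> legal
(5,2): no bracket -> illegal
(5,3): flips 1 -> legal
(5,5): flips 4 -> legal
(5,6): no bracket -> illegal
(6,3): no bracket -> illegal
(6,4): flips 3 -> legal
(6,5): flips 2 -> legal
W mobility = 9

Answer: B=6 W=9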